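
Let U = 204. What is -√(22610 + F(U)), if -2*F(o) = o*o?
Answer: -√1802 ≈ -42.450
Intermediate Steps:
F(o) = -o²/2 (F(o) = -o*o/2 = -o²/2)
-√(22610 + F(U)) = -√(22610 - ½*204²) = -√(22610 - ½*41616) = -√(22610 - 20808) = -√1802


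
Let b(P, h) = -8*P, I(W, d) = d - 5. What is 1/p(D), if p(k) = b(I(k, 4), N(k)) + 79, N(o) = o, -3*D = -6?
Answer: 1/87 ≈ 0.011494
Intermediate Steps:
D = 2 (D = -⅓*(-6) = 2)
I(W, d) = -5 + d
p(k) = 87 (p(k) = -8*(-5 + 4) + 79 = -8*(-1) + 79 = 8 + 79 = 87)
1/p(D) = 1/87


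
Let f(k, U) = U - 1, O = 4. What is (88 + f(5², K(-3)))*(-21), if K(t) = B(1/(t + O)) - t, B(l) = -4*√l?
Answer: -1806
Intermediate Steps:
K(t) = -t - 4*√(1/(4 + t)) (K(t) = -4*√(1/(t + 4)) - t = -4*√(1/(4 + t)) - t = -t - 4*√(1/(4 + t)))
f(k, U) = -1 + U
(88 + f(5², K(-3)))*(-21) = (88 + (-1 + (-1*(-3) - 4/√(4 - 3))))*(-21) = (88 + (-1 + (3 - 4*√(1/1))))*(-21) = (88 + (-1 + (3 - 4*√1)))*(-21) = (88 + (-1 + (3 - 4*1)))*(-21) = (88 + (-1 + (3 - 4)))*(-21) = (88 + (-1 - 1))*(-21) = (88 - 2)*(-21) = 86*(-21) = -1806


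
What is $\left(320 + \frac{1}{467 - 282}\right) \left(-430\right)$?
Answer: $- \frac{5091286}{37} \approx -1.376 \cdot 10^{5}$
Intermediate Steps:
$\left(320 + \frac{1}{467 - 282}\right) \left(-430\right) = \left(320 + \frac{1}{185}\right) \left(-430\right) = \frac{59201}{185} \left(-430\right) = - \frac{5091286}{37}$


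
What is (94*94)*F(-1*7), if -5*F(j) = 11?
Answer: -97196/5 ≈ -19439.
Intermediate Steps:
F(j) = -11/5 (F(j) = -1/5*11 = -11/5)
(94*94)*F(-1*7) = (94*94)*(-11/5) = 8836*(-11/5) = -97196/5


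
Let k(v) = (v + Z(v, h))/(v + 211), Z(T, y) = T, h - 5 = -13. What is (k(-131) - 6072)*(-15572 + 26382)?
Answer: -262694891/4 ≈ -6.5674e+7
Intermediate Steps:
h = -8 (h = 5 - 13 = -8)
k(v) = 2*v/(211 + v) (k(v) = (v + v)/(v + 211) = (2*v)/(211 + v) = 2*v/(211 + v))
(k(-131) - 6072)*(-15572 + 26382) = (2*(-131)/(211 - 131) - 6072)*(-15572 + 26382) = (2*(-131)/80 - 6072)*10810 = (2*(-131)*(1/80) - 6072)*10810 = (-131/40 - 6072)*10810 = -243011/40*10810 = -262694891/4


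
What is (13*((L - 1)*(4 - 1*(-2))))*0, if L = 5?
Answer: 0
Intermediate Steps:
(13*((L - 1)*(4 - 1*(-2))))*0 = (13*((5 - 1)*(4 - 1*(-2))))*0 = (13*(4*(4 + 2)))*0 = (13*(4*6))*0 = (13*24)*0 = 312*0 = 0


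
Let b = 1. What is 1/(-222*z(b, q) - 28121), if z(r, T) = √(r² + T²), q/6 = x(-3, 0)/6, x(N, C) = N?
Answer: -28121/790297801 + 222*√10/790297801 ≈ -3.4695e-5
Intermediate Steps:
q = -3 (q = 6*(-3/6) = 6*(-3*⅙) = 6*(-½) = -3)
z(r, T) = √(T² + r²)
1/(-222*z(b, q) - 28121) = 1/(-222*√((-3)² + 1²) - 28121) = 1/(-222*√(9 + 1) - 28121) = 1/(-222*√10 - 28121) = 1/(-28121 - 222*√10)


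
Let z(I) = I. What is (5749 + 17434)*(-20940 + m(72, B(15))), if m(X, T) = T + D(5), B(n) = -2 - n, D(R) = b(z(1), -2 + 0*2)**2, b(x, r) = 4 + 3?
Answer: -484710164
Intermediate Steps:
b(x, r) = 7
D(R) = 49 (D(R) = 7**2 = 49)
m(X, T) = 49 + T (m(X, T) = T + 49 = 49 + T)
(5749 + 17434)*(-20940 + m(72, B(15))) = (5749 + 17434)*(-20940 + (49 + (-2 - 1*15))) = 23183*(-20940 + (49 + (-2 - 15))) = 23183*(-20940 + (49 - 17)) = 23183*(-20940 + 32) = 23183*(-20908) = -484710164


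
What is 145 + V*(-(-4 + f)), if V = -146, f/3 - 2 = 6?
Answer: 3065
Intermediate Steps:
f = 24 (f = 6 + 3*6 = 6 + 18 = 24)
145 + V*(-(-4 + f)) = 145 - (-146)*(-4 + 24) = 145 - (-146)*20 = 145 - 146*(-20) = 145 + 2920 = 3065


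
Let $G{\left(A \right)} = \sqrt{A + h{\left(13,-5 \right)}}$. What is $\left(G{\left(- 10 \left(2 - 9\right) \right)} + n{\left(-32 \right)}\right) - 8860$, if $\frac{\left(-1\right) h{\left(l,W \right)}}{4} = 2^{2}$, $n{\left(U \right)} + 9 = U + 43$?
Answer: $-8858 + 3 \sqrt{6} \approx -8850.7$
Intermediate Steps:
$n{\left(U \right)} = 34 + U$ ($n{\left(U \right)} = -9 + \left(U + 43\right) = -9 + \left(43 + U\right) = 34 + U$)
$h{\left(l,W \right)} = -16$ ($h{\left(l,W \right)} = - 4 \cdot 2^{2} = \left(-4\right) 4 = -16$)
$G{\left(A \right)} = \sqrt{-16 + A}$ ($G{\left(A \right)} = \sqrt{A - 16} = \sqrt{-16 + A}$)
$\left(G{\left(- 10 \left(2 - 9\right) \right)} + n{\left(-32 \right)}\right) - 8860 = \left(\sqrt{-16 - 10 \left(2 - 9\right)} + \left(34 - 32\right)\right) - 8860 = \left(\sqrt{-16 - -70} + 2\right) - 8860 = \left(\sqrt{-16 + 70} + 2\right) - 8860 = \left(\sqrt{54} + 2\right) - 8860 = \left(3 \sqrt{6} + 2\right) - 8860 = \left(2 + 3 \sqrt{6}\right) - 8860 = -8858 + 3 \sqrt{6}$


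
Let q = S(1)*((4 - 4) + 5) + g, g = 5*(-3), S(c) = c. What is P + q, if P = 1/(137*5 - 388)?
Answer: -2969/297 ≈ -9.9966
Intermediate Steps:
g = -15
P = 1/297 (P = 1/(685 - 388) = 1/297 ≈ 0.0033670)
q = -10 (q = 1*((4 - 4) + 5) - 15 = 1*(0 + 5) - 15 = 1*5 - 15 = 5 - 15 = -10)
P + q = 1/297 - 10 = -2969/297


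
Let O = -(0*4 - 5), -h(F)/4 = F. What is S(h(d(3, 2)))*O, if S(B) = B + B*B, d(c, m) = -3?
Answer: 780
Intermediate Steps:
h(F) = -4*F
S(B) = B + B²
O = 5 (O = -(0 - 5) = -1*(-5) = 5)
S(h(d(3, 2)))*O = ((-4*(-3))*(1 - 4*(-3)))*5 = (12*(1 + 12))*5 = (12*13)*5 = 156*5 = 780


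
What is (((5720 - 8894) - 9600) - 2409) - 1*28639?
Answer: -43822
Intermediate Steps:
(((5720 - 8894) - 9600) - 2409) - 1*28639 = ((-3174 - 9600) - 2409) - 28639 = (-12774 - 2409) - 28639 = -15183 - 28639 = -43822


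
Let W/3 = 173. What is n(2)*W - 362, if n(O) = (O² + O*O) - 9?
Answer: -881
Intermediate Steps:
W = 519 (W = 3*173 = 519)
n(O) = -9 + 2*O² (n(O) = (O² + O²) - 9 = 2*O² - 9 = -9 + 2*O²)
n(2)*W - 362 = (-9 + 2*2²)*519 - 362 = (-9 + 2*4)*519 - 362 = (-9 + 8)*519 - 362 = -1*519 - 362 = -519 - 362 = -881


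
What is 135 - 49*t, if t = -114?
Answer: 5721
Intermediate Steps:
135 - 49*t = 135 - 49*(-114) = 135 + 5586 = 5721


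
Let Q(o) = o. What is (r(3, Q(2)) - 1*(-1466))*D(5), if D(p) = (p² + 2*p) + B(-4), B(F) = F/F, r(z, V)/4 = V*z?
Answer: 53640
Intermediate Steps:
r(z, V) = 4*V*z (r(z, V) = 4*(V*z) = 4*V*z)
B(F) = 1
D(p) = 1 + p² + 2*p (D(p) = (p² + 2*p) + 1 = 1 + p² + 2*p)
(r(3, Q(2)) - 1*(-1466))*D(5) = (4*2*3 - 1*(-1466))*(1 + 5² + 2*5) = (24 + 1466)*(1 + 25 + 10) = 1490*36 = 53640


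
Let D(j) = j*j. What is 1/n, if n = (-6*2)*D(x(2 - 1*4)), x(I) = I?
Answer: -1/48 ≈ -0.020833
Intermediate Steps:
D(j) = j**2
n = -48 (n = (-6*2)*(2 - 1*4)**2 = -12*(2 - 4)**2 = -12*(-2)**2 = -12*4 = -48)
1/n = 1/(-48) = -1/48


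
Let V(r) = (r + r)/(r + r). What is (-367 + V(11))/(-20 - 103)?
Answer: 122/41 ≈ 2.9756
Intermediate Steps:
V(r) = 1 (V(r) = (2*r)/((2*r)) = (2*r)*(1/(2*r)) = 1)
(-367 + V(11))/(-20 - 103) = (-367 + 1)/(-20 - 103) = -366/(-123) = -366*(-1/123) = 122/41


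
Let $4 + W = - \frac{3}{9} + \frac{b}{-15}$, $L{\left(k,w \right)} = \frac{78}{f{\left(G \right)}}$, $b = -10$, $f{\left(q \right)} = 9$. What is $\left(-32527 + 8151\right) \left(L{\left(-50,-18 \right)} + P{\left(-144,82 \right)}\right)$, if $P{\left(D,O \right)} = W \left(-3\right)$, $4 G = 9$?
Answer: $- \frac{1438184}{3} \approx -4.7939 \cdot 10^{5}$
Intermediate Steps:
$G = \frac{9}{4}$ ($G = \frac{1}{4} \cdot 9 = \frac{9}{4} \approx 2.25$)
$L{\left(k,w \right)} = \frac{26}{3}$ ($L{\left(k,w \right)} = \frac{78}{9} = 78 \cdot \frac{1}{9} = \frac{26}{3}$)
$W = - \frac{11}{3}$ ($W = -4 - \left(- \frac{2}{3} + \frac{1}{3}\right) = -4 - - \frac{1}{3} = -4 + \left(- \frac{1}{3} + \frac{2}{3}\right) = -4 + \frac{1}{3} = - \frac{11}{3} \approx -3.6667$)
$P{\left(D,O \right)} = 11$ ($P{\left(D,O \right)} = \left(- \frac{11}{3}\right) \left(-3\right) = 11$)
$\left(-32527 + 8151\right) \left(L{\left(-50,-18 \right)} + P{\left(-144,82 \right)}\right) = \left(-32527 + 8151\right) \left(\frac{26}{3} + 11\right) = \left(-24376\right) \frac{59}{3} = - \frac{1438184}{3}$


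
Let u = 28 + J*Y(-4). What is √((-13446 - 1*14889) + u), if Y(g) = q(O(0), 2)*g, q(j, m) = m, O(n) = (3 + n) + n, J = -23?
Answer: I*√28123 ≈ 167.7*I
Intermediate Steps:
O(n) = 3 + 2*n
Y(g) = 2*g
u = 212 (u = 28 - 46*(-4) = 28 - 23*(-8) = 28 + 184 = 212)
√((-13446 - 1*14889) + u) = √((-13446 - 1*14889) + 212) = √((-13446 - 14889) + 212) = √(-28335 + 212) = √(-28123) = I*√28123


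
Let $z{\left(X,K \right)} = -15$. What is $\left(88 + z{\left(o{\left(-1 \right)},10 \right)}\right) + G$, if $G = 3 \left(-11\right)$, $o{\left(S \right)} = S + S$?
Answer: $40$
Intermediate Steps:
$o{\left(S \right)} = 2 S$
$G = -33$
$\left(88 + z{\left(o{\left(-1 \right)},10 \right)}\right) + G = \left(88 - 15\right) - 33 = 73 - 33 = 40$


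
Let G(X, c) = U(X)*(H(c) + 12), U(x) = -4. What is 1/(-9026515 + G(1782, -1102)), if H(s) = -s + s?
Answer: -1/9026563 ≈ -1.1078e-7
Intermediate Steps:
H(s) = 0
G(X, c) = -48 (G(X, c) = -4*(0 + 12) = -4*12 = -48)
1/(-9026515 + G(1782, -1102)) = 1/(-9026515 - 48) = 1/(-9026563) = -1/9026563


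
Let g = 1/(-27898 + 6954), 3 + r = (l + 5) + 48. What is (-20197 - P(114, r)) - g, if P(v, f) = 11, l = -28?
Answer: -423236351/20944 ≈ -20208.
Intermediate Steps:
r = 22 (r = -3 + ((-28 + 5) + 48) = -3 + (-23 + 48) = -3 + 25 = 22)
g = -1/20944 (g = 1/(-20944) = -1/20944 ≈ -4.7746e-5)
(-20197 - P(114, r)) - g = (-20197 - 1*11) - 1*(-1/20944) = (-20197 - 11) + 1/20944 = -20208 + 1/20944 = -423236351/20944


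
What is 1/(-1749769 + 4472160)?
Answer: 1/2722391 ≈ 3.6732e-7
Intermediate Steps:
1/(-1749769 + 4472160) = 1/2722391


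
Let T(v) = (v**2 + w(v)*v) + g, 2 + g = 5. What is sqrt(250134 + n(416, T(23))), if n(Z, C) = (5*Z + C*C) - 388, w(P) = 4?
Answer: sqrt(641202) ≈ 800.75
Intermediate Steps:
g = 3 (g = -2 + 5 = 3)
T(v) = 3 + v**2 + 4*v (T(v) = (v**2 + 4*v) + 3 = 3 + v**2 + 4*v)
n(Z, C) = -388 + C**2 + 5*Z (n(Z, C) = (5*Z + C**2) - 388 = (C**2 + 5*Z) - 388 = -388 + C**2 + 5*Z)
sqrt(250134 + n(416, T(23))) = sqrt(250134 + (-388 + (3 + 23**2 + 4*23)**2 + 5*416)) = sqrt(250134 + (-388 + (3 + 529 + 92)**2 + 2080)) = sqrt(250134 + (-388 + 624**2 + 2080)) = sqrt(250134 + (-388 + 389376 + 2080)) = sqrt(250134 + 391068) = sqrt(641202)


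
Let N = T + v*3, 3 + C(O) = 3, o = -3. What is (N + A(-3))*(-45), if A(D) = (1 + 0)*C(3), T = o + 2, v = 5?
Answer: -630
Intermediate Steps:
C(O) = 0 (C(O) = -3 + 3 = 0)
T = -1 (T = -3 + 2 = -1)
N = 14 (N = -1 + 5*3 = -1 + 15 = 14)
A(D) = 0 (A(D) = (1 + 0)*0 = 1*0 = 0)
(N + A(-3))*(-45) = (14 + 0)*(-45) = 14*(-45) = -630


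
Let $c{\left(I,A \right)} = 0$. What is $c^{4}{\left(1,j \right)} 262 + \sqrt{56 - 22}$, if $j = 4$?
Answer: $\sqrt{34} \approx 5.8309$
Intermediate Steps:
$c^{4}{\left(1,j \right)} 262 + \sqrt{56 - 22} = 0^{4} \cdot 262 + \sqrt{56 - 22} = 0 \cdot 262 + \sqrt{34} = 0 + \sqrt{34} = \sqrt{34}$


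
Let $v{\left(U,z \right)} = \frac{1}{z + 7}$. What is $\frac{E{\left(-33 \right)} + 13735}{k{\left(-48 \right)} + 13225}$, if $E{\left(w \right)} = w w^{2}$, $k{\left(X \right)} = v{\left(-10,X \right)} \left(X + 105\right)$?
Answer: $- \frac{455141}{271084} \approx -1.679$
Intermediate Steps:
$v{\left(U,z \right)} = \frac{1}{7 + z}$
$k{\left(X \right)} = \frac{105 + X}{7 + X}$ ($k{\left(X \right)} = \frac{X + 105}{7 + X} = \frac{105 + X}{7 + X}$)
$E{\left(w \right)} = w^{3}$
$\frac{E{\left(-33 \right)} + 13735}{k{\left(-48 \right)} + 13225} = \frac{\left(-33\right)^{3} + 13735}{\frac{105 - 48}{7 - 48} + 13225} = \frac{-35937 + 13735}{\frac{1}{-41} \cdot 57 + 13225} = - \frac{22202}{\left(- \frac{1}{41}\right) 57 + 13225} = - \frac{22202}{- \frac{57}{41} + 13225} = - \frac{22202}{\frac{542168}{41}} = \left(-22202\right) \frac{41}{542168} = - \frac{455141}{271084}$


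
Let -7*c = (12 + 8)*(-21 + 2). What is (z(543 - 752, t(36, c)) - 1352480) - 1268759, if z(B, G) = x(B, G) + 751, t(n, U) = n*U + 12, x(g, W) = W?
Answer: -18329652/7 ≈ -2.6185e+6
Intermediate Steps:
c = 380/7 (c = -(12 + 8)*(-21 + 2)/7 = -20*(-19)/7 = -⅐*(-380) = 380/7 ≈ 54.286)
t(n, U) = 12 + U*n (t(n, U) = U*n + 12 = 12 + U*n)
z(B, G) = 751 + G (z(B, G) = G + 751 = 751 + G)
(z(543 - 752, t(36, c)) - 1352480) - 1268759 = ((751 + (12 + (380/7)*36)) - 1352480) - 1268759 = ((751 + (12 + 13680/7)) - 1352480) - 1268759 = ((751 + 13764/7) - 1352480) - 1268759 = (19021/7 - 1352480) - 1268759 = -9448339/7 - 1268759 = -18329652/7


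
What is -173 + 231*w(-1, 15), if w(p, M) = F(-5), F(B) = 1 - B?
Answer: 1213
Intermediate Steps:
w(p, M) = 6 (w(p, M) = 1 - 1*(-5) = 1 + 5 = 6)
-173 + 231*w(-1, 15) = -173 + 231*6 = -173 + 1386 = 1213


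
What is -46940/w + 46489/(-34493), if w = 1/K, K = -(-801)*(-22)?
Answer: 28531805176751/34493 ≈ 8.2718e+8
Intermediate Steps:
K = -17622 (K = -1*17622 = -17622)
w = -1/17622 (w = 1/(-17622) = -1/17622 ≈ -5.6747e-5)
-46940/w + 46489/(-34493) = -46940/(-1/17622) + 46489/(-34493) = -46940*(-17622) + 46489*(-1/34493) = 827176680 - 46489/34493 = 28531805176751/34493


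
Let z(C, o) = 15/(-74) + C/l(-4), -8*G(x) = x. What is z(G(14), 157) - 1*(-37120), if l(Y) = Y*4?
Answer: 87899939/2368 ≈ 37120.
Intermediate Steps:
G(x) = -x/8
l(Y) = 4*Y
z(C, o) = -15/74 - C/16 (z(C, o) = 15/(-74) + C/((4*(-4))) = 15*(-1/74) + C/(-16) = -15/74 + C*(-1/16) = -15/74 - C/16)
z(G(14), 157) - 1*(-37120) = (-15/74 - (-1)*14/128) - 1*(-37120) = (-15/74 - 1/16*(-7/4)) + 37120 = (-15/74 + 7/64) + 37120 = -221/2368 + 37120 = 87899939/2368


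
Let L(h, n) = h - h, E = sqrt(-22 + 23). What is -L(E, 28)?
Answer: 0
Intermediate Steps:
E = 1 (E = sqrt(1) = 1)
L(h, n) = 0
-L(E, 28) = -1*0 = 0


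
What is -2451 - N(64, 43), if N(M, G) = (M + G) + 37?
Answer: -2595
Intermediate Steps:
N(M, G) = 37 + G + M (N(M, G) = (G + M) + 37 = 37 + G + M)
-2451 - N(64, 43) = -2451 - (37 + 43 + 64) = -2451 - 1*144 = -2451 - 144 = -2595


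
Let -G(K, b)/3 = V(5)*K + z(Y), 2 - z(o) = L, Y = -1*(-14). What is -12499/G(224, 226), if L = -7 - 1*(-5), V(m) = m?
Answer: 12499/3372 ≈ 3.7067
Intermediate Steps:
Y = 14
L = -2 (L = -7 + 5 = -2)
z(o) = 4 (z(o) = 2 - 1*(-2) = 2 + 2 = 4)
G(K, b) = -12 - 15*K (G(K, b) = -3*(5*K + 4) = -3*(4 + 5*K) = -12 - 15*K)
-12499/G(224, 226) = -12499/(-12 - 15*224) = -12499/(-12 - 3360) = -12499/(-3372) = -12499*(-1/3372) = 12499/3372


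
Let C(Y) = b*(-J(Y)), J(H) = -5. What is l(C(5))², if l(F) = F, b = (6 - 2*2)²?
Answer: 400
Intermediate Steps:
b = 4 (b = (6 - 4)² = 2² = 4)
C(Y) = 20 (C(Y) = 4*(-1*(-5)) = 4*5 = 20)
l(C(5))² = 20² = 400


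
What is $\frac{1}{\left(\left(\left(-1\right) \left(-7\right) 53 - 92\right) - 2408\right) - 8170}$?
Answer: $- \frac{1}{10299} \approx -9.7097 \cdot 10^{-5}$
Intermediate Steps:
$\frac{1}{\left(\left(\left(-1\right) \left(-7\right) 53 - 92\right) - 2408\right) - 8170} = \frac{1}{\left(\left(7 \cdot 53 - 92\right) - 2408\right) - 8170} = \frac{1}{\left(\left(371 - 92\right) - 2408\right) - 8170} = \frac{1}{\left(279 - 2408\right) - 8170} = \frac{1}{-2129 - 8170} = \frac{1}{-10299} = - \frac{1}{10299}$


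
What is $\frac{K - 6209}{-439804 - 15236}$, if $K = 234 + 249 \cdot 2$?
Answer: $\frac{5477}{455040} \approx 0.012036$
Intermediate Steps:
$K = 732$ ($K = 234 + 498 = 732$)
$\frac{K - 6209}{-439804 - 15236} = \frac{732 - 6209}{-439804 - 15236} = \frac{732 + \left(-192829 + 186620\right)}{-455040} = \left(732 - 6209\right) \left(- \frac{1}{455040}\right) = \left(-5477\right) \left(- \frac{1}{455040}\right) = \frac{5477}{455040}$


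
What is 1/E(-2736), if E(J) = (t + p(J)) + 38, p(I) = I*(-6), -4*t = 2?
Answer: 2/32907 ≈ 6.0777e-5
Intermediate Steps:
t = -½ (t = -¼*2 = -½ ≈ -0.50000)
p(I) = -6*I
E(J) = 75/2 - 6*J (E(J) = (-½ - 6*J) + 38 = 75/2 - 6*J)
1/E(-2736) = 1/(75/2 - 6*(-2736)) = 1/(75/2 + 16416) = 1/(32907/2) = 2/32907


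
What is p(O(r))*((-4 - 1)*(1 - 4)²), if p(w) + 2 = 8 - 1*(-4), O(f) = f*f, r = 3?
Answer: -450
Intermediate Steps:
O(f) = f²
p(w) = 10 (p(w) = -2 + (8 - 1*(-4)) = -2 + (8 + 4) = -2 + 12 = 10)
p(O(r))*((-4 - 1)*(1 - 4)²) = 10*((-4 - 1)*(1 - 4)²) = 10*(-5*(-3)²) = 10*(-5*9) = 10*(-45) = -450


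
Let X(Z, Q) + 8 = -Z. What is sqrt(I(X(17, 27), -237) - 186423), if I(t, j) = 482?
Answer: I*sqrt(185941) ≈ 431.21*I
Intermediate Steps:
X(Z, Q) = -8 - Z
sqrt(I(X(17, 27), -237) - 186423) = sqrt(482 - 186423) = sqrt(-185941) = I*sqrt(185941)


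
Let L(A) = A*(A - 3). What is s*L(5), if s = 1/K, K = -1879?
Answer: -10/1879 ≈ -0.0053220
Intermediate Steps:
s = -1/1879 (s = 1/(-1879) = -1/1879 ≈ -0.00053220)
L(A) = A*(-3 + A)
s*L(5) = -5*(-3 + 5)/1879 = -5*2/1879 = -1/1879*10 = -10/1879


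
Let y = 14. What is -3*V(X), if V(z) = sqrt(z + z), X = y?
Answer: -6*sqrt(7) ≈ -15.875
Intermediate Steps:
X = 14
V(z) = sqrt(2)*sqrt(z) (V(z) = sqrt(2*z) = sqrt(2)*sqrt(z))
-3*V(X) = -3*sqrt(2)*sqrt(14) = -6*sqrt(7)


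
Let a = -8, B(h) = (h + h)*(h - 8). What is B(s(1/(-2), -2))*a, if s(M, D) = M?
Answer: -68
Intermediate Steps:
B(h) = 2*h*(-8 + h) (B(h) = (2*h)*(-8 + h) = 2*h*(-8 + h))
B(s(1/(-2), -2))*a = (2*(1/(-2))*(-8 + 1/(-2)))*(-8) = (2*(1*(-½))*(-8 + 1*(-½)))*(-8) = (2*(-½)*(-8 - ½))*(-8) = (2*(-½)*(-17/2))*(-8) = (17/2)*(-8) = -68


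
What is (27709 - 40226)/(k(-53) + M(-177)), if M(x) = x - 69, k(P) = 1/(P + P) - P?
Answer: 1326802/20459 ≈ 64.852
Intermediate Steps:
k(P) = 1/(2*P) - P
M(x) = -69 + x
(27709 - 40226)/(k(-53) + M(-177)) = (27709 - 40226)/(((½)/(-53) - 1*(-53)) + (-69 - 177)) = -12517/(((½)*(-1/53) + 53) - 246) = -12517/((-1/106 + 53) - 246) = -12517/(5617/106 - 246) = -12517/(-20459/106) = -12517*(-106/20459) = 1326802/20459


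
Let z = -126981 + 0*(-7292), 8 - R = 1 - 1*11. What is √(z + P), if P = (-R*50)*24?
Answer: 3*I*√16509 ≈ 385.46*I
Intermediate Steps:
R = 18 (R = 8 - (1 - 1*11) = 8 - (1 - 11) = 8 - 1*(-10) = 8 + 10 = 18)
z = -126981 (z = -126981 + 0 = -126981)
P = -21600 (P = (-1*18*50)*24 = -18*50*24 = -900*24 = -21600)
√(z + P) = √(-126981 - 21600) = √(-148581) = 3*I*√16509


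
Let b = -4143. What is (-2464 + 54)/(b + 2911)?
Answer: 1205/616 ≈ 1.9562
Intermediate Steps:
(-2464 + 54)/(b + 2911) = (-2464 + 54)/(-4143 + 2911) = -2410/(-1232) = -2410*(-1/1232) = 1205/616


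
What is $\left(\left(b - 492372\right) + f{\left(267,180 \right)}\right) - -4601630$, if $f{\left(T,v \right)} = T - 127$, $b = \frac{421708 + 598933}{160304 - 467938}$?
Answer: $\frac{1264189523691}{307634} \approx 4.1094 \cdot 10^{6}$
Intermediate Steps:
$b = - \frac{1020641}{307634}$ ($b = \frac{1020641}{-307634} = 1020641 \left(- \frac{1}{307634}\right) = - \frac{1020641}{307634} \approx -3.3177$)
$f{\left(T,v \right)} = -127 + T$
$\left(\left(b - 492372\right) + f{\left(267,180 \right)}\right) - -4601630 = \left(\left(- \frac{1020641}{307634} - 492372\right) + \left(-127 + 267\right)\right) - -4601630 = \left(- \frac{151471388489}{307634} + 140\right) + 4601630 = - \frac{151428319729}{307634} + 4601630 = \frac{1264189523691}{307634}$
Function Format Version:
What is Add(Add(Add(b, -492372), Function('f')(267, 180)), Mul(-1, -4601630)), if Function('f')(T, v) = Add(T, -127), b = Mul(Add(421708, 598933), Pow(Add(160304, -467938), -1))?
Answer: Rational(1264189523691, 307634) ≈ 4.1094e+6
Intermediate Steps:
b = Rational(-1020641, 307634) (b = Mul(1020641, Pow(-307634, -1)) = Mul(1020641, Rational(-1, 307634)) = Rational(-1020641, 307634) ≈ -3.3177)
Function('f')(T, v) = Add(-127, T)
Add(Add(Add(b, -492372), Function('f')(267, 180)), Mul(-1, -4601630)) = Add(Add(Add(Rational(-1020641, 307634), -492372), Add(-127, 267)), Mul(-1, -4601630)) = Add(Add(Rational(-151471388489, 307634), 140), 4601630) = Add(Rational(-151428319729, 307634), 4601630) = Rational(1264189523691, 307634)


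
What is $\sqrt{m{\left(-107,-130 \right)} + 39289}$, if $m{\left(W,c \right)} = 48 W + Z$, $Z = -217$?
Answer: $4 \sqrt{2121} \approx 184.22$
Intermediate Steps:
$m{\left(W,c \right)} = -217 + 48 W$ ($m{\left(W,c \right)} = 48 W - 217 = -217 + 48 W$)
$\sqrt{m{\left(-107,-130 \right)} + 39289} = \sqrt{\left(-217 + 48 \left(-107\right)\right) + 39289} = \sqrt{\left(-217 - 5136\right) + 39289} = \sqrt{-5353 + 39289} = \sqrt{33936} = 4 \sqrt{2121}$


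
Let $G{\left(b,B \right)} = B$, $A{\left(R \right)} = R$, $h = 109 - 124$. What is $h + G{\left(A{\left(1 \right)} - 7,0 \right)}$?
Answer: $-15$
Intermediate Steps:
$h = -15$
$h + G{\left(A{\left(1 \right)} - 7,0 \right)} = -15 + 0 = -15$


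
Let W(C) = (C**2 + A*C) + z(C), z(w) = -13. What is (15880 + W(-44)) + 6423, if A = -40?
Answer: 25986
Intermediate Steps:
W(C) = -13 + C**2 - 40*C (W(C) = (C**2 - 40*C) - 13 = -13 + C**2 - 40*C)
(15880 + W(-44)) + 6423 = (15880 + (-13 + (-44)**2 - 40*(-44))) + 6423 = (15880 + (-13 + 1936 + 1760)) + 6423 = (15880 + 3683) + 6423 = 19563 + 6423 = 25986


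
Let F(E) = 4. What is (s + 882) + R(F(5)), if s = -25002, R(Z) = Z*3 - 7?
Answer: -24115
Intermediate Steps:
R(Z) = -7 + 3*Z (R(Z) = 3*Z - 7 = -7 + 3*Z)
(s + 882) + R(F(5)) = (-25002 + 882) + (-7 + 3*4) = -24120 + (-7 + 12) = -24120 + 5 = -24115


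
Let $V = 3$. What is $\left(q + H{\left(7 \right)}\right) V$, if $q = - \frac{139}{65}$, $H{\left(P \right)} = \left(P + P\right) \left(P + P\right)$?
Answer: $\frac{37803}{65} \approx 581.58$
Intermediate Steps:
$H{\left(P \right)} = 4 P^{2}$ ($H{\left(P \right)} = 2 P 2 P = 4 P^{2}$)
$q = - \frac{139}{65}$ ($q = \left(-139\right) \frac{1}{65} = - \frac{139}{65} \approx -2.1385$)
$\left(q + H{\left(7 \right)}\right) V = \left(- \frac{139}{65} + 4 \cdot 7^{2}\right) 3 = \left(- \frac{139}{65} + 4 \cdot 49\right) 3 = \left(- \frac{139}{65} + 196\right) 3 = \frac{12601}{65} \cdot 3 = \frac{37803}{65}$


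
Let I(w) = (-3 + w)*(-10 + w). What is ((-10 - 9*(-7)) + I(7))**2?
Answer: 1681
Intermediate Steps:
I(w) = (-10 + w)*(-3 + w)
((-10 - 9*(-7)) + I(7))**2 = ((-10 - 9*(-7)) + (30 + 7**2 - 13*7))**2 = ((-10 + 63) + (30 + 49 - 91))**2 = (53 - 12)**2 = 41**2 = 1681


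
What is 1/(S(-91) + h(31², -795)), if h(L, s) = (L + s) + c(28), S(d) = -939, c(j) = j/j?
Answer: -1/772 ≈ -0.0012953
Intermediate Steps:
c(j) = 1
h(L, s) = 1 + L + s (h(L, s) = (L + s) + 1 = 1 + L + s)
1/(S(-91) + h(31², -795)) = 1/(-939 + (1 + 31² - 795)) = 1/(-939 + (1 + 961 - 795)) = 1/(-939 + 167) = 1/(-772) = -1/772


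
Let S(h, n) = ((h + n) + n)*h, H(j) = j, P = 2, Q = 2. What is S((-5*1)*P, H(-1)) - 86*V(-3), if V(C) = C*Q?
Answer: 636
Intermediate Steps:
V(C) = 2*C (V(C) = C*2 = 2*C)
S(h, n) = h*(h + 2*n) (S(h, n) = (h + 2*n)*h = h*(h + 2*n))
S((-5*1)*P, H(-1)) - 86*V(-3) = (-5*1*2)*(-5*1*2 + 2*(-1)) - 172*(-3) = (-5*2)*(-5*2 - 2) - 86*(-6) = -10*(-10 - 2) + 516 = -10*(-12) + 516 = 120 + 516 = 636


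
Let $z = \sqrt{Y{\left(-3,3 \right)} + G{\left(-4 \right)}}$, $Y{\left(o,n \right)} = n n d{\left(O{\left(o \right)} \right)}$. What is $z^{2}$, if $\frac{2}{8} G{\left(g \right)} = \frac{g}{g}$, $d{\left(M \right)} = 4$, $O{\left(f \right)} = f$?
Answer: $40$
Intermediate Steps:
$G{\left(g \right)} = 4$ ($G{\left(g \right)} = 4 \frac{g}{g} = 4 \cdot 1 = 4$)
$Y{\left(o,n \right)} = 4 n^{2}$ ($Y{\left(o,n \right)} = n n 4 = n^{2} \cdot 4 = 4 n^{2}$)
$z = 2 \sqrt{10}$ ($z = \sqrt{4 \cdot 3^{2} + 4} = \sqrt{4 \cdot 9 + 4} = \sqrt{36 + 4} = \sqrt{40} = 2 \sqrt{10} \approx 6.3246$)
$z^{2} = \left(2 \sqrt{10}\right)^{2} = 40$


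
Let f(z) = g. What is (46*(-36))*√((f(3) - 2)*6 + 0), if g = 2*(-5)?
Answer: -9936*I*√2 ≈ -14052.0*I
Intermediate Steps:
g = -10
f(z) = -10
(46*(-36))*√((f(3) - 2)*6 + 0) = (46*(-36))*√((-10 - 2)*6 + 0) = -1656*√(-12*6 + 0) = -1656*√(-72 + 0) = -9936*I*√2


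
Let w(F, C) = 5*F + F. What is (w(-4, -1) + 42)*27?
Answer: 486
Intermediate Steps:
w(F, C) = 6*F
(w(-4, -1) + 42)*27 = (6*(-4) + 42)*27 = (-24 + 42)*27 = 18*27 = 486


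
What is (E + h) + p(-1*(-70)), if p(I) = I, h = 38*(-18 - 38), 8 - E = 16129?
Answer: -18179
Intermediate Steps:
E = -16121 (E = 8 - 1*16129 = 8 - 16129 = -16121)
h = -2128 (h = 38*(-56) = -2128)
(E + h) + p(-1*(-70)) = (-16121 - 2128) - 1*(-70) = -18249 + 70 = -18179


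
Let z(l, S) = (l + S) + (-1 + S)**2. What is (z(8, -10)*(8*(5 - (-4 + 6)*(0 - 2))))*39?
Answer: 334152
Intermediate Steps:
z(l, S) = S + l + (-1 + S)**2 (z(l, S) = (S + l) + (-1 + S)**2 = S + l + (-1 + S)**2)
(z(8, -10)*(8*(5 - (-4 + 6)*(0 - 2))))*39 = ((-10 + 8 + (-1 - 10)**2)*(8*(5 - (-4 + 6)*(0 - 2))))*39 = ((-10 + 8 + (-11)**2)*(8*(5 - 2*(-2))))*39 = ((-10 + 8 + 121)*(8*(5 - 1*(-4))))*39 = (119*(8*(5 + 4)))*39 = (119*(8*9))*39 = (119*72)*39 = 8568*39 = 334152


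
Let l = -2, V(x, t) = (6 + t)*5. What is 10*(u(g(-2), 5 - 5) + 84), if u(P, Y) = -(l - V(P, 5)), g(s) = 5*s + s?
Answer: 1410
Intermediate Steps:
V(x, t) = 30 + 5*t
g(s) = 6*s
u(P, Y) = 57 (u(P, Y) = -(-2 - (30 + 5*5)) = -(-2 - (30 + 25)) = -(-2 - 1*55) = -(-2 - 55) = -1*(-57) = 57)
10*(u(g(-2), 5 - 5) + 84) = 10*(57 + 84) = 10*141 = 1410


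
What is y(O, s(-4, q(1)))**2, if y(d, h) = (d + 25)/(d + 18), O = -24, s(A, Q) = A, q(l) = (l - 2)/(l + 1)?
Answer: 1/36 ≈ 0.027778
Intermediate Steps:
q(l) = (-2 + l)/(1 + l)
y(d, h) = (25 + d)/(18 + d)
y(O, s(-4, q(1)))**2 = ((25 - 24)/(18 - 24))**2 = (1/(-6))**2 = (-1/6*1)**2 = (-1/6)**2 = 1/36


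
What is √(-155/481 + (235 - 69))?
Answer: √38331371/481 ≈ 12.872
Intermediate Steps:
√(-155/481 + (235 - 69)) = √(-155*1/481 + 166) = √(-155/481 + 166) = √(79691/481) = √38331371/481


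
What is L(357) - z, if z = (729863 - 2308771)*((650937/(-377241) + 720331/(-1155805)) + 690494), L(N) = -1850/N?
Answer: 8081047039584895849122254/7412289578085 ≈ 1.0902e+12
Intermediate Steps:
z = -158451902737711899481304/145339011335 (z = -1578908*((650937*(-1/377241) + 720331*(-1/1155805)) + 690494) = -1578908*((-216979/125747 - 720331/1155805) + 690494) = -1578908*(-341364875352/145339011335 + 690494) = -1578908*100355373927874138/145339011335 = -158451902737711899481304/145339011335 ≈ -1.0902e+12)
L(357) - z = -1850/357 - 1*(-158451902737711899481304/145339011335) = -1850*1/357 + 158451902737711899481304/145339011335 = -1850/357 + 158451902737711899481304/145339011335 = 8081047039584895849122254/7412289578085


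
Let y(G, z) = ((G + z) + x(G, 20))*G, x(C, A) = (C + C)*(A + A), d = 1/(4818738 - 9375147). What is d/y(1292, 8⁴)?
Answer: -1/640186472784144 ≈ -1.5620e-15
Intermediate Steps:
d = -1/4556409 (d = 1/(-4556409) = -1/4556409 ≈ -2.1947e-7)
x(C, A) = 4*A*C (x(C, A) = (2*C)*(2*A) = 4*A*C)
y(G, z) = G*(z + 81*G) (y(G, z) = ((G + z) + 4*20*G)*G = ((G + z) + 80*G)*G = (z + 81*G)*G = G*(z + 81*G))
d/y(1292, 8⁴) = -1/(1292*(8⁴ + 81*1292))/4556409 = -1/(1292*(4096 + 104652))/4556409 = -1/(4556409*(1292*108748)) = -1/4556409/140502416 = -1/4556409*1/140502416 = -1/640186472784144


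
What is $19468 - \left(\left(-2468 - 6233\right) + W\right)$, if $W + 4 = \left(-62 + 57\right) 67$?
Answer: $28508$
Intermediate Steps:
$W = -339$ ($W = -4 + \left(-62 + 57\right) 67 = -4 - 335 = -339$)
$19468 - \left(\left(-2468 - 6233\right) + W\right) = 19468 - \left(\left(-2468 - 6233\right) - 339\right) = 19468 - \left(-8701 - 339\right) = 19468 - -9040 = 19468 + 9040 = 28508$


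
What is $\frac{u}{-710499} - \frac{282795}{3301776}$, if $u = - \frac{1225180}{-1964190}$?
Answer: $- \frac{1461703815584569}{17065963360769328} \approx -0.08565$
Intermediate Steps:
$u = \frac{122518}{196419}$ ($u = \left(-1225180\right) \left(- \frac{1}{1964190}\right) = \frac{122518}{196419} \approx 0.62376$)
$\frac{u}{-710499} - \frac{282795}{3301776} = \frac{122518}{196419 \left(-710499\right)} - \frac{282795}{3301776} = \frac{122518}{196419} \left(- \frac{1}{710499}\right) - \frac{94265}{1100592} = - \frac{122518}{139555503081} - \frac{94265}{1100592} = - \frac{1461703815584569}{17065963360769328}$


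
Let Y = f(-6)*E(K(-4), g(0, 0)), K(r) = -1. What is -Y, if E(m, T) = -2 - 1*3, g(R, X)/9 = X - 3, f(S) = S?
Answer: -30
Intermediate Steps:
g(R, X) = -27 + 9*X (g(R, X) = 9*(X - 3) = 9*(-3 + X) = -27 + 9*X)
E(m, T) = -5 (E(m, T) = -2 - 3 = -5)
Y = 30 (Y = -6*(-5) = 30)
-Y = -1*30 = -30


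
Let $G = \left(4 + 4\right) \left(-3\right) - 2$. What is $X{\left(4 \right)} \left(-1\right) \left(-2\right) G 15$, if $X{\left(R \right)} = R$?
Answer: $-3120$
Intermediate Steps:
$G = -26$ ($G = 8 \left(-3\right) - 2 = -24 - 2 = -26$)
$X{\left(4 \right)} \left(-1\right) \left(-2\right) G 15 = 4 \left(-1\right) \left(-2\right) \left(-26\right) 15 = \left(-4\right) \left(-2\right) \left(-26\right) 15 = 8 \left(-26\right) 15 = \left(-208\right) 15 = -3120$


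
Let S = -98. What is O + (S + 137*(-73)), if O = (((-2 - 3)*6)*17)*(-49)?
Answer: 14891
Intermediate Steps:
O = 24990 (O = (-5*6*17)*(-49) = -30*17*(-49) = -510*(-49) = 24990)
O + (S + 137*(-73)) = 24990 + (-98 + 137*(-73)) = 24990 + (-98 - 10001) = 24990 - 10099 = 14891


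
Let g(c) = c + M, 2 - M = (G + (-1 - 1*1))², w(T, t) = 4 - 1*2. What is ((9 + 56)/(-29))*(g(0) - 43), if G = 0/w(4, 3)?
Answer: 2925/29 ≈ 100.86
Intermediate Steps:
w(T, t) = 2 (w(T, t) = 4 - 2 = 2)
G = 0 (G = 0/2 = 0*(½) = 0)
M = -2 (M = 2 - (0 + (-1 - 1*1))² = 2 - (0 + (-1 - 1))² = 2 - (0 - 2)² = 2 - 1*(-2)² = 2 - 1*4 = 2 - 4 = -2)
g(c) = -2 + c (g(c) = c - 2 = -2 + c)
((9 + 56)/(-29))*(g(0) - 43) = ((9 + 56)/(-29))*((-2 + 0) - 43) = (65*(-1/29))*(-2 - 43) = -65/29*(-45) = 2925/29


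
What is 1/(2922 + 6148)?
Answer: 1/9070 ≈ 0.00011025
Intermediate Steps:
1/(2922 + 6148) = 1/9070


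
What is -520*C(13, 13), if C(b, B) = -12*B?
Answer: 81120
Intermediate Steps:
-520*C(13, 13) = -(-6240)*13 = -520*(-156) = 81120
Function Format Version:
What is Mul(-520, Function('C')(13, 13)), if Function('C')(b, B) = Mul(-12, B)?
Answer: 81120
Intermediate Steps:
Mul(-520, Function('C')(13, 13)) = Mul(-520, Mul(-12, 13)) = Mul(-520, -156) = 81120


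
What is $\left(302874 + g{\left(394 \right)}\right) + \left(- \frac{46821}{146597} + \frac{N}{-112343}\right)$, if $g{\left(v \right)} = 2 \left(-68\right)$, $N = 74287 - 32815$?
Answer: $\frac{453256837770601}{1497195161} \approx 3.0274 \cdot 10^{5}$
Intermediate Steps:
$N = 41472$ ($N = 74287 - 32815 = 41472$)
$g{\left(v \right)} = -136$
$\left(302874 + g{\left(394 \right)}\right) + \left(- \frac{46821}{146597} + \frac{N}{-112343}\right) = \left(302874 - 136\right) + \left(- \frac{46821}{146597} + \frac{41472}{-112343}\right) = 302738 + \left(\left(-46821\right) \frac{1}{146597} + 41472 \left(- \frac{1}{112343}\right)\right) = 302738 - \frac{1030880217}{1497195161} = \frac{453256837770601}{1497195161}$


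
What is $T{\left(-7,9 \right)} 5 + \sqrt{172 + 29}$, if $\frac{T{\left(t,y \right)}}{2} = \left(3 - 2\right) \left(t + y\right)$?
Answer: $20 + \sqrt{201} \approx 34.177$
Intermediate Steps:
$T{\left(t,y \right)} = 2 t + 2 y$ ($T{\left(t,y \right)} = 2 \left(3 - 2\right) \left(t + y\right) = 2 \cdot 1 \left(t + y\right) = 2 \left(t + y\right) = 2 t + 2 y$)
$T{\left(-7,9 \right)} 5 + \sqrt{172 + 29} = \left(2 \left(-7\right) + 2 \cdot 9\right) 5 + \sqrt{172 + 29} = \left(-14 + 18\right) 5 + \sqrt{201} = 4 \cdot 5 + \sqrt{201} = 20 + \sqrt{201}$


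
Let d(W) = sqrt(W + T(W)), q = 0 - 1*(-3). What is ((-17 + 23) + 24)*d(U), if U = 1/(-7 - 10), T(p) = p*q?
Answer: 60*I*sqrt(17)/17 ≈ 14.552*I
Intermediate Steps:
q = 3 (q = 0 + 3 = 3)
T(p) = 3*p (T(p) = p*3 = 3*p)
U = -1/17 (U = 1/(-17) = -1/17 ≈ -0.058824)
d(W) = 2*sqrt(W) (d(W) = sqrt(W + 3*W) = sqrt(4*W) = 2*sqrt(W))
((-17 + 23) + 24)*d(U) = ((-17 + 23) + 24)*(2*sqrt(-1/17)) = (6 + 24)*(2*(I*sqrt(17)/17)) = 30*(2*I*sqrt(17)/17) = 60*I*sqrt(17)/17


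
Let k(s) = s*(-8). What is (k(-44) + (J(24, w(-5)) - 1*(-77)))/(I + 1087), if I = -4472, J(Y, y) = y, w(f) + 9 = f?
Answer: -83/677 ≈ -0.12260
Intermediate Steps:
k(s) = -8*s
w(f) = -9 + f
(k(-44) + (J(24, w(-5)) - 1*(-77)))/(I + 1087) = (-8*(-44) + ((-9 - 5) - 1*(-77)))/(-4472 + 1087) = (352 + (-14 + 77))/(-3385) = (352 + 63)*(-1/3385) = 415*(-1/3385) = -83/677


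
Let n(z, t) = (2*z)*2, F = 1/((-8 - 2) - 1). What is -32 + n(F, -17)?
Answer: -356/11 ≈ -32.364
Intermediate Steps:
F = -1/11 (F = 1/(-10 - 1) = 1/(-11) = -1/11 ≈ -0.090909)
n(z, t) = 4*z
-32 + n(F, -17) = -32 + 4*(-1/11) = -32 - 4/11 = -356/11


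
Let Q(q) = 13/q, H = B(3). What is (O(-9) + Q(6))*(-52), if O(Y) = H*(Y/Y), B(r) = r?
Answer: -806/3 ≈ -268.67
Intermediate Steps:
H = 3
O(Y) = 3 (O(Y) = 3*(Y/Y) = 3*1 = 3)
(O(-9) + Q(6))*(-52) = (3 + 13/6)*(-52) = (31/6)*(-52) = -806/3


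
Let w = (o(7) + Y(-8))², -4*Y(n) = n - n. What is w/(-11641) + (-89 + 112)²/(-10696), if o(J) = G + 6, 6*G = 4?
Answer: -8528743/160087032 ≈ -0.053276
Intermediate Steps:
Y(n) = 0 (Y(n) = -(n - n)/4 = -¼*0 = 0)
G = ⅔ (G = (⅙)*4 = ⅔ ≈ 0.66667)
o(J) = 20/3 (o(J) = ⅔ + 6 = 20/3)
w = 400/9 (w = (20/3 + 0)² = (20/3)² = 400/9 ≈ 44.444)
w/(-11641) + (-89 + 112)²/(-10696) = (400/9)/(-11641) + (-89 + 112)²/(-10696) = (400/9)*(-1/11641) + 23²*(-1/10696) = -400/104769 + 529*(-1/10696) = -400/104769 - 529/10696 = -8528743/160087032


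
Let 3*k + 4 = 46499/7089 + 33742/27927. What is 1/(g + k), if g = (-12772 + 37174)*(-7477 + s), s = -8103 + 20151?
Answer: 197974503/22082381589929159 ≈ 8.9653e-9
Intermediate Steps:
s = 12048
k = 248625533/197974503 (k = -4/3 + (46499/7089 + 33742/27927)/3 = -4/3 + (⅓)*(512591537/65991501) = -4/3 + 512591537/197974503 = 248625533/197974503 ≈ 1.2558)
g = 111541542 (g = (-12772 + 37174)*(-7477 + 12048) = 24402*4571 = 111541542)
1/(g + k) = 1/(111541542 + 248625533/197974503) = 1/(22082381589929159/197974503) = 197974503/22082381589929159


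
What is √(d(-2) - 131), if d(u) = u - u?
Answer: I*√131 ≈ 11.446*I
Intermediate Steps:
d(u) = 0
√(d(-2) - 131) = √(0 - 131) = √(-131) = I*√131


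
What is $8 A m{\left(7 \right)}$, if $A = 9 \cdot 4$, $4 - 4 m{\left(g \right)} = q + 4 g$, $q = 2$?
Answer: $-1872$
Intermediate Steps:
$m{\left(g \right)} = \frac{1}{2} - g$ ($m{\left(g \right)} = 1 - \frac{2 + 4 g}{4} = 1 - \left(\frac{1}{2} + g\right) = \frac{1}{2} - g$)
$A = 36$
$8 A m{\left(7 \right)} = 8 \cdot 36 \left(\frac{1}{2} - 7\right) = 288 \left(\frac{1}{2} - 7\right) = 288 \left(- \frac{13}{2}\right) = -1872$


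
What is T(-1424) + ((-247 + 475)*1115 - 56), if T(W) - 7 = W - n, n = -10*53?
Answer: 253277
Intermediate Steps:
n = -530
T(W) = 537 + W (T(W) = 7 + (W - 1*(-530)) = 7 + (W + 530) = 7 + (530 + W) = 537 + W)
T(-1424) + ((-247 + 475)*1115 - 56) = (537 - 1424) + ((-247 + 475)*1115 - 56) = -887 + (228*1115 - 56) = -887 + (254220 - 56) = -887 + 254164 = 253277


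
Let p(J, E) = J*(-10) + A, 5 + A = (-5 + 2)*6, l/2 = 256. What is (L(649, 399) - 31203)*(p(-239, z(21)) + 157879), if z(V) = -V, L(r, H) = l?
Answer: -4918109986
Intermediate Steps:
l = 512 (l = 2*256 = 512)
L(r, H) = 512
A = -23 (A = -5 + (-5 + 2)*6 = -5 - 3*6 = -5 - 18 = -23)
p(J, E) = -23 - 10*J (p(J, E) = J*(-10) - 23 = -10*J - 23 = -23 - 10*J)
(L(649, 399) - 31203)*(p(-239, z(21)) + 157879) = (512 - 31203)*((-23 - 10*(-239)) + 157879) = -30691*((-23 + 2390) + 157879) = -30691*(2367 + 157879) = -30691*160246 = -4918109986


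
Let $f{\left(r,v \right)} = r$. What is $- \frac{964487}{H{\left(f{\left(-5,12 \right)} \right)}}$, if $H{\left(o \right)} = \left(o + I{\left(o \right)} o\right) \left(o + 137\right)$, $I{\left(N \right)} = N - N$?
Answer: $\frac{964487}{660} \approx 1461.3$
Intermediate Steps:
$I{\left(N \right)} = 0$
$H{\left(o \right)} = o \left(137 + o\right)$ ($H{\left(o \right)} = \left(o + 0 o\right) \left(o + 137\right) = \left(o + 0\right) \left(137 + o\right) = o \left(137 + o\right)$)
$- \frac{964487}{H{\left(f{\left(-5,12 \right)} \right)}} = - \frac{964487}{\left(-5\right) \left(137 - 5\right)} = - \frac{964487}{\left(-5\right) 132} = - \frac{964487}{-660} = \left(-964487\right) \left(- \frac{1}{660}\right) = \frac{964487}{660}$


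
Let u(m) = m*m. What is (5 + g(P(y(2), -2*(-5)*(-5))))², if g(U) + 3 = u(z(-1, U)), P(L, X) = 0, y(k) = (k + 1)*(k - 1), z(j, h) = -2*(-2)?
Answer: 324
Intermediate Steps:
z(j, h) = 4
u(m) = m²
y(k) = (1 + k)*(-1 + k)
g(U) = 13 (g(U) = -3 + 4² = -3 + 16 = 13)
(5 + g(P(y(2), -2*(-5)*(-5))))² = (5 + 13)² = 18² = 324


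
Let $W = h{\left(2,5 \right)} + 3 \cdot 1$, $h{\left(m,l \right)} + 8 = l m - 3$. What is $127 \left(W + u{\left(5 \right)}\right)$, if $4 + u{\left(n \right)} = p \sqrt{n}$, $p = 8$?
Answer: $-254 + 1016 \sqrt{5} \approx 2017.8$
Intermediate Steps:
$h{\left(m,l \right)} = -11 + l m$ ($h{\left(m,l \right)} = -8 + \left(l m - 3\right) = -8 + \left(-3 + l m\right) = -11 + l m$)
$u{\left(n \right)} = -4 + 8 \sqrt{n}$
$W = 2$ ($W = \left(-11 + 5 \cdot 2\right) + 3 \cdot 1 = \left(-11 + 10\right) + 3 = -1 + 3 = 2$)
$127 \left(W + u{\left(5 \right)}\right) = 127 \left(2 - \left(4 - 8 \sqrt{5}\right)\right) = 127 \left(-2 + 8 \sqrt{5}\right) = -254 + 1016 \sqrt{5}$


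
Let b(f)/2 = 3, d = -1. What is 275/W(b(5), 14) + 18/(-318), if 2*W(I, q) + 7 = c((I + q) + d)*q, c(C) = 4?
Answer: 29003/2597 ≈ 11.168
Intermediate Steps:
b(f) = 6 (b(f) = 2*3 = 6)
W(I, q) = -7/2 + 2*q (W(I, q) = -7/2 + (4*q)/2 = -7/2 + 2*q)
275/W(b(5), 14) + 18/(-318) = 275/(-7/2 + 2*14) + 18/(-318) = 275/(-7/2 + 28) + 18*(-1/318) = 275/(49/2) - 3/53 = 275*(2/49) - 3/53 = 550/49 - 3/53 = 29003/2597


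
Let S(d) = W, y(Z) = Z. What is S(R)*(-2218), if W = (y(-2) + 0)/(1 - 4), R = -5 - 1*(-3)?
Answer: -4436/3 ≈ -1478.7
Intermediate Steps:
R = -2 (R = -5 + 3 = -2)
W = ⅔ (W = (-2 + 0)/(1 - 4) = -2/(-3) = -2*(-⅓) = ⅔ ≈ 0.66667)
S(d) = ⅔
S(R)*(-2218) = (⅔)*(-2218) = -4436/3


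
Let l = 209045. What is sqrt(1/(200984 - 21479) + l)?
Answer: sqrt(748428600270070)/59835 ≈ 457.21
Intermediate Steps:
sqrt(1/(200984 - 21479) + l) = sqrt(1/(200984 - 21479) + 209045) = sqrt(1/179505 + 209045) = sqrt(37524622726/179505) = sqrt(748428600270070)/59835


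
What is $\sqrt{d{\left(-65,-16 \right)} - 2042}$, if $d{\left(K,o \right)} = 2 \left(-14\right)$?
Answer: $3 i \sqrt{230} \approx 45.497 i$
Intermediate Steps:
$d{\left(K,o \right)} = -28$
$\sqrt{d{\left(-65,-16 \right)} - 2042} = \sqrt{-28 - 2042} = \sqrt{-2070} = 3 i \sqrt{230}$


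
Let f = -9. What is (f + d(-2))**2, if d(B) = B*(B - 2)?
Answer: 1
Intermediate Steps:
d(B) = B*(-2 + B)
(f + d(-2))**2 = (-9 - 2*(-2 - 2))**2 = (-9 - 2*(-4))**2 = (-9 + 8)**2 = (-1)**2 = 1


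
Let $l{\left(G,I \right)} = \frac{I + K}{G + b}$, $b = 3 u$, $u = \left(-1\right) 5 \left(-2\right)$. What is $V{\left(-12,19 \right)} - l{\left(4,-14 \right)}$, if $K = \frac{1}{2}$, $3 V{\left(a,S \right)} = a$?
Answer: $- \frac{245}{68} \approx -3.6029$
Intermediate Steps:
$V{\left(a,S \right)} = \frac{a}{3}$
$K = \frac{1}{2} \approx 0.5$
$u = 10$ ($u = \left(-5\right) \left(-2\right) = 10$)
$b = 30$ ($b = 3 \cdot 10 = 30$)
$l{\left(G,I \right)} = \frac{\frac{1}{2} + I}{30 + G}$ ($l{\left(G,I \right)} = \frac{I + \frac{1}{2}}{G + 30} = \frac{\frac{1}{2} + I}{30 + G}$)
$V{\left(-12,19 \right)} - l{\left(4,-14 \right)} = \frac{1}{3} \left(-12\right) - \frac{\frac{1}{2} - 14}{30 + 4} = -4 - \frac{1}{34} \left(- \frac{27}{2}\right) = -4 - - \frac{27}{68} = -4 + \frac{27}{68} = - \frac{245}{68}$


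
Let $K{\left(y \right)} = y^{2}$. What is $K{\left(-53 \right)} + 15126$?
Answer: $17935$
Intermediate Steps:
$K{\left(-53 \right)} + 15126 = \left(-53\right)^{2} + 15126 = 2809 + 15126 = 17935$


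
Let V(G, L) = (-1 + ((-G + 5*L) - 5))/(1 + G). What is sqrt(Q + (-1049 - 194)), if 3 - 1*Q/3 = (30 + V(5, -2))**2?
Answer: I*sqrt(13363)/2 ≈ 57.799*I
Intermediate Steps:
V(G, L) = (-6 - G + 5*L)/(1 + G) (V(G, L) = (-1 + (-5 - G + 5*L))/(1 + G) = (-6 - G + 5*L)/(1 + G))
Q = -8391/4 (Q = 9 - 3*(30 + (-6 - 1*5 + 5*(-2))/(1 + 5))**2 = 9 - 3*(30 + (-6 - 5 - 10)/6)**2 = 9 - 3*(30 + (1/6)*(-21))**2 = 9 - 3*(30 - 7/2)**2 = 9 - 3*(53/2)**2 = 9 - 3*2809/4 = 9 - 8427/4 = -8391/4 ≈ -2097.8)
sqrt(Q + (-1049 - 194)) = sqrt(-8391/4 + (-1049 - 194)) = sqrt(-8391/4 - 1243) = sqrt(-13363/4) = I*sqrt(13363)/2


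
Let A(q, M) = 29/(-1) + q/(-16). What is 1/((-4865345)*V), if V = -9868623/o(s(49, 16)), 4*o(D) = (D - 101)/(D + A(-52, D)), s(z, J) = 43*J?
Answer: 587/127189763004757815 ≈ 4.6152e-15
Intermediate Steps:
A(q, M) = -29 - q/16 (A(q, M) = 29*(-1) + q*(-1/16) = -29 - q/16)
o(D) = (-101 + D)/(4*(-103/4 + D)) (o(D) = ((D - 101)/(D + (-29 - 1/16*(-52))))/4 = ((-101 + D)/(D + (-29 + 13/4)))/4 = ((-101 + D)/(D - 103/4))/4 = ((-101 + D)/(-103/4 + D))/4 = (-101 + D)/(4*(-103/4 + D)))
V = -26141982327/587 (V = -9868623*(-103 + 4*(43*16))/(-101 + 43*16) = -9868623*(-103 + 4*688)/(-101 + 688) = -9868623/(587/(-103 + 2752)) = -9868623/(587/2649) = -9868623/((1/2649)*587) = -9868623/587/2649 = -9868623*2649/587 = -26141982327/587 ≈ -4.4535e+7)
1/((-4865345)*V) = 1/((-4865345)*(-26141982327/587)) = -1/4865345*(-587/26141982327) = 587/127189763004757815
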